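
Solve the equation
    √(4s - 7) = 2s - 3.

Square both sides: 4s - 7 = (2s - 3)².
Expand and rearrange: 4s² - 16s + 16 = 0.
This gives the repeated root s = 2.
Check in the original equation:
  s = 2: √(1) = 1, while 2s - 3 = 1 — valid.

s = 2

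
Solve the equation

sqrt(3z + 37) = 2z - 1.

Square both sides: 3z + 37 = (2z - 1)^2.
Expand and rearrange: 4z^2 - 7z - 36 = 0.
Solving gives z = 4 or z = -2.25.
Check each candidate in the original equation:
  z = 4: sqrt(49) = 7, while 2z - 1 = 7 — valid.
  z = -2.25: sqrt(30.25) = 5.5, while 2z - 1 = -5.5 — extraneous.

z = 4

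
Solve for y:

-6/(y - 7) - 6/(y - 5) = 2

y = -0.1623 or y = 6.1623

Multiply both sides by (y - 7)(y - 5):
-6(y - 5) - 6(y - 7) = 2(y - 7)(y - 5).
Expand and collect terms: 2y² - 12y - 2 = 0.
By the quadratic formula, y = (12 ± √160) / 4, so y ≈ 6.1623 or y ≈ -0.1623.
Neither value makes a denominator zero (y ≠ 7, y ≠ 5), so both are valid.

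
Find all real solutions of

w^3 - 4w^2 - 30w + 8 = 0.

w = -4 or w = 0.2583 or w = 7.7417

Possible rational roots are divisors of 8. Testing w = -4 gives 0, so (w + 4) is a factor.
Divide: w^3 - 4w^2 - 30w + 8 = (w + 4)(w^2 - 8w + 2).
Apply the quadratic formula to w^2 - 8w + 2 = 0: w = (8 +/- sqrt(56))/2, i.e. w ~= 7.7417 or w ~= 0.2583.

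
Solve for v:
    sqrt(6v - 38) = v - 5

Square both sides: 6v - 38 = (v - 5)^2.
Expand and rearrange: v^2 - 16v + 63 = 0.
Solving gives v = 9 or v = 7.
Check each candidate in the original equation:
  v = 9: sqrt(16) = 4, while v - 5 = 4 — valid.
  v = 7: sqrt(4) = 2, while v - 5 = 2 — valid.

v = 7 or v = 9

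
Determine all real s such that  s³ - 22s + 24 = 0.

Possible rational roots are divisors of 24. Testing s = 4 gives 0, so (s - 4) is a factor.
Divide: s³ - 22s + 24 = (s - 4)(s² + 4s - 6).
Apply the quadratic formula to s² + 4s - 6 = 0: s = (-4 ± √40)/2, i.e. s ≈ 1.1623 or s ≈ -5.1623.

s = -5.1623 or s = 1.1623 or s = 4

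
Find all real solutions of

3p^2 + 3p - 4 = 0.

p = -1.7583 or p = 0.7583

Discriminant: (3)^2 - 4*3*(-4) = 57.
Quadratic formula: p = (-3 +/- sqrt(57)) / 6.
So p = -1/2 + sqrt(57)/6 ~= 0.7583 or p = -sqrt(57)/6 - 1/2 ~= -1.7583.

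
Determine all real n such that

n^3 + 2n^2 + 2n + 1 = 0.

n = -1

Possible rational roots are divisors of 1. Testing n = -1 gives 0, so (n + 1) is a factor.
Divide: n^3 + 2n^2 + 2n + 1 = (n + 1)(n^2 + n + 1).
The quadratic n^2 + n + 1 has discriminant -3 < 0, so no further real roots.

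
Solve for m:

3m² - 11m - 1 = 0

m = -0.0888 or m = 3.7554

Discriminant: (-11)² − 4·3·(-1) = 133.
Quadratic formula: m = (11 ± √133) / 6.
So m = 11/6 + √(133)/6 ≈ 3.7554 or m = 11/6 - √(133)/6 ≈ -0.0888.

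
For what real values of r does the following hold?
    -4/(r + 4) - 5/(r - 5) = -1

r = -1.7082 or r = 11.7082

Multiply both sides by (r + 4)(r - 5):
-4(r - 5) - 5(r + 4) = -(r + 4)(r - 5).
Expand and collect terms: -r^2 + 10r + 20 = 0.
By the quadratic formula, r = (-10 +/- sqrt(180)) / -2, so r ~= -1.7082 or r ~= 11.7082.
Neither value makes a denominator zero (r != -4, r != 5), so both are valid.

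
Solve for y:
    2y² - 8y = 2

Rearrange to standard form: 2y² - 8y - 2 = 0.
Discriminant: (-8)² − 4·2·(-2) = 80.
Quadratic formula: y = (8 ± √80) / 4.
So y = 2 + √(5) ≈ 4.2361 or y = 2 - √(5) ≈ -0.2361.

y = -0.2361 or y = 4.2361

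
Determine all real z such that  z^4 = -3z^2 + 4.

z = -1 or z = 1

Let u = z^2. The equation becomes u^2 + 3u - 4 = 0.
Factor: (u - 1)(u + 4) = 0, so u = 1 or u = -4.
z^2 = 1 gives z = +/-1.
z^2 = -4 < 0 has no real solution.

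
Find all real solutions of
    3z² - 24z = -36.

Bring every term to one side: 3z² - 24z + 36 = 0.
Factor: 3(z - 2)(z - 6) = 0.
So z = 2 or z = 6.

z = 2 or z = 6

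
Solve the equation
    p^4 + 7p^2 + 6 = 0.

Let u = p^2. The equation becomes u^2 + 7u + 6 = 0.
Factor: (u + 1)(u + 6) = 0, so u = -1 or u = -6.
p^2 = -1 < 0 has no real solution.
p^2 = -6 < 0 has no real solution.

No real solutions.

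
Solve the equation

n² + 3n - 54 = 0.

n = -9 or n = 6

Factor: (n + 9)(n - 6) = 0.
So n = -9 or n = 6.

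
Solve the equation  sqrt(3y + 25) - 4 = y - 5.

Isolate the radical: sqrt(3y + 25) = y - 1.
Square both sides: 3y + 25 = (y - 1)^2.
Expand and rearrange: y^2 - 5y - 24 = 0.
Solving gives y = 8 or y = -3.
Check each candidate in the original equation:
  y = 8: sqrt(49) = 7, while y - 1 = 7 — valid.
  y = -3: sqrt(16) = 4, while y - 1 = -4 — extraneous.

y = 8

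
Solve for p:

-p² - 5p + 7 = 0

Discriminant: (-5)² − 4·(-1)·7 = 53.
Quadratic formula: p = (5 ± √53) / (-2).
So p = -√(53)/2 - 5/2 ≈ -6.1401 or p = -5/2 + √(53)/2 ≈ 1.1401.

p = -6.1401 or p = 1.1401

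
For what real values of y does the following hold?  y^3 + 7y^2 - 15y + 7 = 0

Possible rational roots are divisors of 7. Testing y = 1 gives 0, so (y - 1) is a factor.
Divide: y^3 + 7y^2 - 15y + 7 = (y - 1)(y^2 + 8y - 7).
Apply the quadratic formula to y^2 + 8y - 7 = 0: y = (-8 +/- sqrt(92))/2, i.e. y ~= 0.7958 or y ~= -8.7958.

y = -8.7958 or y = 0.7958 or y = 1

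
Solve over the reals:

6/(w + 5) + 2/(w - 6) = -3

w = -7.1072 or w = 5.4405

Multiply both sides by (w + 5)(w - 6):
6(w - 6) + 2(w + 5) = -3(w + 5)(w - 6).
Expand and collect terms: -3w^2 - 5w + 116 = 0.
By the quadratic formula, w = (5 +/- sqrt(1417)) / -6, so w ~= -7.1072 or w ~= 5.4405.
Neither value makes a denominator zero (w != -5, w != 6), so both are valid.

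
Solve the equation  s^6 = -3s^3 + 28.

Let u = s^3. The equation becomes u^2 + 3u - 28 = 0.
Factor: (u - 4)(u + 7) = 0, so u = 4 or u = -7.
s^3 = 4 gives s = (4)^(1/3) ~= 1.5874.
s^3 = -7 gives s = -(7)^(1/3) ~= -1.9129.

s = -1.9129 or s = 1.5874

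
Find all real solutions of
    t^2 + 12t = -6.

t = -11.4772 or t = -0.5228

Rearrange to standard form: t^2 + 12t + 6 = 0.
Discriminant: (12)^2 - 4*1*6 = 120.
Quadratic formula: t = (-12 +/- sqrt(120)) / 2.
So t = -6 + sqrt(30) ~= -0.5228 or t = -6 - sqrt(30) ~= -11.4772.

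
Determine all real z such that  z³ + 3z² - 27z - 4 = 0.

Possible rational roots are divisors of -4. Testing z = 4 gives 0, so (z - 4) is a factor.
Divide: z³ + 3z² - 27z - 4 = (z - 4)(z² + 7z + 1).
Apply the quadratic formula to z² + 7z + 1 = 0: z = (-7 ± √45)/2, i.e. z ≈ -0.1459 or z ≈ -6.8541.

z = -6.8541 or z = -0.1459 or z = 4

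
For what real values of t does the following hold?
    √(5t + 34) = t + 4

t = 3

Square both sides: 5t + 34 = (t + 4)².
Expand and rearrange: t² + 3t - 18 = 0.
Solving gives t = 3 or t = -6.
Check each candidate in the original equation:
  t = 3: √(49) = 7, while t + 4 = 7 — valid.
  t = -6: √(4) = 2, while t + 4 = -2 — extraneous.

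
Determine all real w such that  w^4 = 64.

Let u = w^2. The equation becomes u^2 - 64 = 0.
Factor: (u + 8)(u - 8) = 0, so u = -8 or u = 8.
w^2 = -8 < 0 has no real solution.
w^2 = 8 gives w = +/-2*sqrt(2) ~= +/-2.8284.

w = -2.8284 or w = 2.8284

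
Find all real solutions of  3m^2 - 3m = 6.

m = -1 or m = 2

Bring every term to one side: 3m^2 - 3m - 6 = 0.
Factor: 3(m - 2)(m + 1) = 0.
So m = 2 or m = -1.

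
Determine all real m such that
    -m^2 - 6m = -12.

m = -7.5826 or m = 1.5826

Rearrange to standard form: -m^2 - 6m + 12 = 0.
Discriminant: (-6)^2 - 4*(-1)*12 = 84.
Quadratic formula: m = (6 +/- sqrt(84)) / (-2).
So m = -sqrt(21) - 3 ~= -7.5826 or m = -3 + sqrt(21) ~= 1.5826.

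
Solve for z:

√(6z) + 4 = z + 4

Isolate the radical: √(6z) = z.
Square both sides: 6z = (z)².
Expand and rearrange: z² - 6z = 0.
Solving gives z = 6 or z = 0.
Check each candidate in the original equation:
  z = 6: √(36) = 6, while z = 6 — valid.
  z = 0: √(0) = 0, while z = 0 — valid.

z = 0 or z = 6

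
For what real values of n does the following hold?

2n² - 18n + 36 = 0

n = 3 or n = 6

Factor: 2(n - 3)(n - 6) = 0.
So n = 3 or n = 6.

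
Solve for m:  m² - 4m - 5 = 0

Factor: (m - 5)(m + 1) = 0.
So m = 5 or m = -1.

m = -1 or m = 5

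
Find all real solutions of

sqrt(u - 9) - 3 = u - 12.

u = 9 or u = 10

Isolate the radical: sqrt(u - 9) = u - 9.
Square both sides: u - 9 = (u - 9)^2.
Expand and rearrange: u^2 - 19u + 90 = 0.
Solving gives u = 10 or u = 9.
Check each candidate in the original equation:
  u = 10: sqrt(1) = 1, while u - 9 = 1 — valid.
  u = 9: sqrt(0) = 0, while u - 9 = 0 — valid.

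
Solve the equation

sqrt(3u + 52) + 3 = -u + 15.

Isolate the radical: sqrt(3u + 52) = -u + 12.
Square both sides: 3u + 52 = (-u + 12)^2.
Expand and rearrange: u^2 - 27u + 92 = 0.
Solving gives u = 23 or u = 4.
Check each candidate in the original equation:
  u = 23: sqrt(121) = 11, while -u + 12 = -11 — extraneous.
  u = 4: sqrt(64) = 8, while -u + 12 = 8 — valid.

u = 4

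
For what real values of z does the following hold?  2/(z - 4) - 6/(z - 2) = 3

z = 0.3057 or z = 4.3609

Multiply both sides by (z - 4)(z - 2):
2(z - 2) - 6(z - 4) = 3(z - 4)(z - 2).
Expand and collect terms: 3z² - 14z + 4 = 0.
By the quadratic formula, z = (14 ± √148) / 6, so z ≈ 4.3609 or z ≈ 0.3057.
Neither value makes a denominator zero (z ≠ 4, z ≠ 2), so both are valid.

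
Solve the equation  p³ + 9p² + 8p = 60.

Rearrange: p³ + 9p² + 8p - 60 = 0.
Possible rational roots are divisors of -60. Testing p = -5 gives 0, so (p + 5) is a factor.
Divide: p³ + 9p² + 8p - 60 = (p + 5)(p² + 4p - 12).
Factor the quadratic: p = 2 or p = -6.

p = -6 or p = -5 or p = 2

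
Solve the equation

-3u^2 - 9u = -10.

Rearrange to standard form: -3u^2 - 9u + 10 = 0.
Discriminant: (-9)^2 - 4*(-3)*10 = 201.
Quadratic formula: u = (9 +/- sqrt(201)) / (-6).
So u = -sqrt(201)/6 - 3/2 ~= -3.8629 or u = -3/2 + sqrt(201)/6 ~= 0.8629.

u = -3.8629 or u = 0.8629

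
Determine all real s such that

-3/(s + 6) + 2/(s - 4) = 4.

s = -6.7166 or s = 4.4666

Multiply both sides by (s + 6)(s - 4):
-3(s - 4) + 2(s + 6) = 4(s + 6)(s - 4).
Expand and collect terms: 4s^2 + 9s - 120 = 0.
By the quadratic formula, s = (-9 +/- sqrt(2001)) / 8, so s ~= 4.4666 or s ~= -6.7166.
Neither value makes a denominator zero (s != -6, s != 4), so both are valid.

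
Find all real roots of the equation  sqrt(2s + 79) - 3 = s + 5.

Isolate the radical: sqrt(2s + 79) = s + 8.
Square both sides: 2s + 79 = (s + 8)^2.
Expand and rearrange: s^2 + 14s - 15 = 0.
Solving gives s = 1 or s = -15.
Check each candidate in the original equation:
  s = 1: sqrt(81) = 9, while s + 8 = 9 — valid.
  s = -15: sqrt(49) = 7, while s + 8 = -7 — extraneous.

s = 1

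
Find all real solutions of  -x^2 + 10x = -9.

x = -0.831 or x = 10.831

Rearrange to standard form: -x^2 + 10x + 9 = 0.
Discriminant: (10)^2 - 4*(-1)*9 = 136.
Quadratic formula: x = (-10 +/- sqrt(136)) / (-2).
So x = 5 - sqrt(34) ~= -0.831 or x = 5 + sqrt(34) ~= 10.831.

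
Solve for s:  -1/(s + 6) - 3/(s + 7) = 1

Multiply both sides by (s + 6)(s + 7):
-(s + 7) - 3(s + 6) = (s + 6)(s + 7).
Expand and collect terms: s^2 + 17s + 67 = 0.
By the quadratic formula, s = (-17 +/- sqrt(21)) / 2, so s ~= -6.2087 or s ~= -10.7913.
Neither value makes a denominator zero (s != -6, s != -7), so both are valid.

s = -10.7913 or s = -6.2087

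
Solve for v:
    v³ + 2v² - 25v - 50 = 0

v = -5 or v = -2 or v = 5

Possible rational roots are divisors of -50. Testing v = 5 gives 0, so (v - 5) is a factor.
Divide: v³ + 2v² - 25v - 50 = (v - 5)(v² + 7v + 10).
Factor the quadratic: v = -2 or v = -5.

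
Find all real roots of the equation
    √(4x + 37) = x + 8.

x = -3

Square both sides: 4x + 37 = (x + 8)².
Expand and rearrange: x² + 12x + 27 = 0.
Solving gives x = -3 or x = -9.
Check each candidate in the original equation:
  x = -3: √(25) = 5, while x + 8 = 5 — valid.
  x = -9: √(1) = 1, while x + 8 = -1 — extraneous.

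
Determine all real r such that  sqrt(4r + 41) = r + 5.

r = 2

Square both sides: 4r + 41 = (r + 5)^2.
Expand and rearrange: r^2 + 6r - 16 = 0.
Solving gives r = 2 or r = -8.
Check each candidate in the original equation:
  r = 2: sqrt(49) = 7, while r + 5 = 7 — valid.
  r = -8: sqrt(9) = 3, while r + 5 = -3 — extraneous.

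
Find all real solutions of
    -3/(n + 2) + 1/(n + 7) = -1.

n = -7.6533 or n = 0.6533

Multiply both sides by (n + 2)(n + 7):
-3(n + 7) + (n + 2) = -(n + 2)(n + 7).
Expand and collect terms: -n^2 - 7n + 5 = 0.
By the quadratic formula, n = (7 +/- sqrt(69)) / -2, so n ~= -7.6533 or n ~= 0.6533.
Neither value makes a denominator zero (n != -2, n != -7), so both are valid.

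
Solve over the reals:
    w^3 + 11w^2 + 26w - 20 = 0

Possible rational roots are divisors of -20. Testing w = -5 gives 0, so (w + 5) is a factor.
Divide: w^3 + 11w^2 + 26w - 20 = (w + 5)(w^2 + 6w - 4).
Apply the quadratic formula to w^2 + 6w - 4 = 0: w = (-6 +/- sqrt(52))/2, i.e. w ~= 0.6056 or w ~= -6.6056.

w = -6.6056 or w = -5 or w = 0.6056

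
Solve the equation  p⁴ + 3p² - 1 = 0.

Let u = p². The equation becomes u² + 3u - 1 = 0.
By the quadratic formula, u = -3/2 + √(13)/2 or u = -√(13)/2 - 3/2.
p² = -3/2 + √(13)/2 gives p = ±√(-3/2 + √(13)/2) ≈ ±0.5503.
p² = -√(13)/2 - 3/2 < 0 has no real solution.

p = -0.5503 or p = 0.5503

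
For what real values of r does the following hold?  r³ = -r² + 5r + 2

r = -2.618 or r = -0.382 or r = 2

Rearrange: r³ + r² - 5r - 2 = 0.
Possible rational roots are divisors of -2. Testing r = 2 gives 0, so (r - 2) is a factor.
Divide: r³ + r² - 5r - 2 = (r - 2)(r² + 3r + 1).
Apply the quadratic formula to r² + 3r + 1 = 0: r = (-3 ± √5)/2, i.e. r ≈ -0.382 or r ≈ -2.618.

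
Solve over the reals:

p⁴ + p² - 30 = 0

p = -2.2361 or p = 2.2361

Let u = p². The equation becomes u² + u - 30 = 0.
Factor: (u + 6)(u - 5) = 0, so u = -6 or u = 5.
p² = -6 < 0 has no real solution.
p² = 5 gives p = ±√(5) ≈ ±2.2361.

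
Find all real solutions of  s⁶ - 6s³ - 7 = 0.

s = -1 or s = 1.9129

Let u = s³. The equation becomes u² - 6u - 7 = 0.
Factor: (u - 7)(u + 1) = 0, so u = 7 or u = -1.
s³ = 7 gives s = ∛(7) ≈ 1.9129.
s³ = -1 gives s = -1.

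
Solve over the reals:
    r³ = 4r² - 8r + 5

Rearrange: r³ - 4r² + 8r - 5 = 0.
Possible rational roots are divisors of -5. Testing r = 1 gives 0, so (r - 1) is a factor.
Divide: r³ - 4r² + 8r - 5 = (r - 1)(r² - 3r + 5).
The quadratic r² - 3r + 5 has discriminant -11 < 0, so no further real roots.

r = 1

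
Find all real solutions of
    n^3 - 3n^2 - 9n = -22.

n = -2.8541 or n = 2 or n = 3.8541

Rearrange: n^3 - 3n^2 - 9n + 22 = 0.
Possible rational roots are divisors of 22. Testing n = 2 gives 0, so (n - 2) is a factor.
Divide: n^3 - 3n^2 - 9n + 22 = (n - 2)(n^2 - n - 11).
Apply the quadratic formula to n^2 - n - 11 = 0: n = (1 +/- sqrt(45))/2, i.e. n ~= 3.8541 or n ~= -2.8541.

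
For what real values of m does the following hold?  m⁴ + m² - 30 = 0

m = -2.2361 or m = 2.2361

Let u = m². The equation becomes u² + u - 30 = 0.
Factor: (u + 6)(u - 5) = 0, so u = -6 or u = 5.
m² = -6 < 0 has no real solution.
m² = 5 gives m = ±√(5) ≈ ±2.2361.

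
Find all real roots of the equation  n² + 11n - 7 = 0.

n = -11.6033 or n = 0.6033

Discriminant: (11)² − 4·1·(-7) = 149.
Quadratic formula: n = (-11 ± √149) / 2.
So n = -11/2 + √(149)/2 ≈ 0.6033 or n = -√(149)/2 - 11/2 ≈ -11.6033.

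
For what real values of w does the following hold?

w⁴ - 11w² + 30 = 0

Let u = w². The equation becomes u² - 11u + 30 = 0.
Factor: (u - 6)(u - 5) = 0, so u = 6 or u = 5.
w² = 6 gives w = ±√(6) ≈ ±2.4495.
w² = 5 gives w = ±√(5) ≈ ±2.2361.

w = -2.4495 or w = -2.2361 or w = 2.2361 or w = 2.4495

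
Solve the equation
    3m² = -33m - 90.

m = -6 or m = -5

Bring every term to one side: 3m² + 33m + 90 = 0.
Factor: 3(m + 5)(m + 6) = 0.
So m = -5 or m = -6.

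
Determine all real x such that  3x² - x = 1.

Rearrange to standard form: 3x² - x - 1 = 0.
Discriminant: (-1)² − 4·3·(-1) = 13.
Quadratic formula: x = (1 ± √13) / 6.
So x = 1/6 + √(13)/6 ≈ 0.7676 or x = 1/6 - √(13)/6 ≈ -0.4343.

x = -0.4343 or x = 0.7676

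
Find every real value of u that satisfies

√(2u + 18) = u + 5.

Square both sides: 2u + 18 = (u + 5)².
Expand and rearrange: u² + 8u + 7 = 0.
Solving gives u = -1 or u = -7.
Check each candidate in the original equation:
  u = -1: √(16) = 4, while u + 5 = 4 — valid.
  u = -7: √(4) = 2, while u + 5 = -2 — extraneous.

u = -1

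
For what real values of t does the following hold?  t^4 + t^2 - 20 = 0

t = -2 or t = 2

Let u = t^2. The equation becomes u^2 + u - 20 = 0.
Factor: (u + 5)(u - 4) = 0, so u = -5 or u = 4.
t^2 = -5 < 0 has no real solution.
t^2 = 4 gives t = +/-2.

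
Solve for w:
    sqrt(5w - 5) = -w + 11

w = 6

Square both sides: 5w - 5 = (-w + 11)^2.
Expand and rearrange: w^2 - 27w + 126 = 0.
Solving gives w = 21 or w = 6.
Check each candidate in the original equation:
  w = 21: sqrt(100) = 10, while -w + 11 = -10 — extraneous.
  w = 6: sqrt(25) = 5, while -w + 11 = 5 — valid.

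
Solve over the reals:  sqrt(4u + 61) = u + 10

u = -3

Square both sides: 4u + 61 = (u + 10)^2.
Expand and rearrange: u^2 + 16u + 39 = 0.
Solving gives u = -3 or u = -13.
Check each candidate in the original equation:
  u = -3: sqrt(49) = 7, while u + 10 = 7 — valid.
  u = -13: sqrt(9) = 3, while u + 10 = -3 — extraneous.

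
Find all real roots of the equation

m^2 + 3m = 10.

m = -5 or m = 2

Bring every term to one side: m^2 + 3m - 10 = 0.
Factor: (m + 5)(m - 2) = 0.
So m = -5 or m = 2.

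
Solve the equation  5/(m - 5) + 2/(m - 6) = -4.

Multiply both sides by (m - 5)(m - 6):
5(m - 6) + 2(m - 5) = -4(m - 5)(m - 6).
Expand and collect terms: -4m^2 + 37m - 80 = 0.
By the quadratic formula, m = (-37 +/- sqrt(89)) / -8, so m ~= 3.4458 or m ~= 5.8042.
Neither value makes a denominator zero (m != 5, m != 6), so both are valid.

m = 3.4458 or m = 5.8042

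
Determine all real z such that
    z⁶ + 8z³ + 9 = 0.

Let u = z³. The equation becomes u² + 8u + 9 = 0.
By the quadratic formula, u = -4 + √(7) or u = -4 - √(7).
z³ = -4 + √(7) gives z = -∛(4 - √(7)) ≈ -1.1064.
z³ = -4 - √(7) gives z = -∛(√(7) + 4) ≈ -1.8801.

z = -1.8801 or z = -1.1064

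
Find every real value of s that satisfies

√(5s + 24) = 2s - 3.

s = 5

Square both sides: 5s + 24 = (2s - 3)².
Expand and rearrange: 4s² - 17s - 15 = 0.
Solving gives s = 5 or s = -0.75.
Check each candidate in the original equation:
  s = 5: √(49) = 7, while 2s - 3 = 7 — valid.
  s = -0.75: √(20.25) = 4.5, while 2s - 3 = -4.5 — extraneous.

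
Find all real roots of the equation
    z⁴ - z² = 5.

Let u = z². The equation becomes u² - u - 5 = 0.
By the quadratic formula, u = 1/2 + √(21)/2 or u = 1/2 - √(21)/2.
z² = 1/2 + √(21)/2 gives z = ±√(1/2 + √(21)/2) ≈ ±1.6707.
z² = 1/2 - √(21)/2 < 0 has no real solution.

z = -1.6707 or z = 1.6707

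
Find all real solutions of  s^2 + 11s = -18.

s = -9 or s = -2

Bring every term to one side: s^2 + 11s + 18 = 0.
Factor: (s + 9)(s + 2) = 0.
So s = -9 or s = -2.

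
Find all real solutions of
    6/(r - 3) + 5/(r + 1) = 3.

r = 0 or r = 5.6667

Multiply both sides by (r - 3)(r + 1):
6(r + 1) + 5(r - 3) = 3(r - 3)(r + 1).
Expand and collect terms: 3r² - 17r = 0.
Factor or apply the quadratic formula: r = 5.6667 or r = 0.
Neither value makes a denominator zero (r ≠ 3, r ≠ -1), so both are valid.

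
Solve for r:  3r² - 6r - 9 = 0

r = -1 or r = 3

Factor: 3(r + 1)(r - 3) = 0.
So r = -1 or r = 3.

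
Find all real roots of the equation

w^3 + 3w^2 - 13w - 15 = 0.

w = -5 or w = -1 or w = 3

Possible rational roots are divisors of -15. Testing w = -5 gives 0, so (w + 5) is a factor.
Divide: w^3 + 3w^2 - 13w - 15 = (w + 5)(w^2 - 2w - 3).
Factor the quadratic: w = 3 or w = -1.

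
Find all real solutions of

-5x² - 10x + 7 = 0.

x = -2.5492 or x = 0.5492

Discriminant: (-10)² − 4·(-5)·7 = 240.
Quadratic formula: x = (10 ± √240) / (-10).
So x = -2·√(15)/5 - 1 ≈ -2.5492 or x = -1 + 2·√(15)/5 ≈ 0.5492.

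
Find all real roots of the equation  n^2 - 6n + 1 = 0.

n = 0.1716 or n = 5.8284

Discriminant: (-6)^2 - 4*1*1 = 32.
Quadratic formula: n = (6 +/- sqrt(32)) / 2.
So n = 2*sqrt(2) + 3 ~= 5.8284 or n = 3 - 2*sqrt(2) ~= 0.1716.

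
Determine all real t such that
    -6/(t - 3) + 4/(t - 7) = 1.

Multiply both sides by (t - 3)(t - 7):
-6(t - 7) + 4(t - 3) = (t - 3)(t - 7).
Expand and collect terms: t^2 - 8t - 9 = 0.
Factor or apply the quadratic formula: t = 9 or t = -1.
Neither value makes a denominator zero (t != 3, t != 7), so both are valid.

t = -1 or t = 9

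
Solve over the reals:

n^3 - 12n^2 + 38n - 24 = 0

Possible rational roots are divisors of -24. Testing n = 4 gives 0, so (n - 4) is a factor.
Divide: n^3 - 12n^2 + 38n - 24 = (n - 4)(n^2 - 8n + 6).
Apply the quadratic formula to n^2 - 8n + 6 = 0: n = (8 +/- sqrt(40))/2, i.e. n ~= 7.1623 or n ~= 0.8377.

n = 0.8377 or n = 4 or n = 7.1623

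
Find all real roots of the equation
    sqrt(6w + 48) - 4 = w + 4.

w = -8 or w = -2

Isolate the radical: sqrt(6w + 48) = w + 8.
Square both sides: 6w + 48 = (w + 8)^2.
Expand and rearrange: w^2 + 10w + 16 = 0.
Solving gives w = -2 or w = -8.
Check each candidate in the original equation:
  w = -2: sqrt(36) = 6, while w + 8 = 6 — valid.
  w = -8: sqrt(0) = 0, while w + 8 = 0 — valid.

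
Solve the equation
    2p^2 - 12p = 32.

p = -2 or p = 8

Bring every term to one side: 2p^2 - 12p - 32 = 0.
Factor: 2(p + 2)(p - 8) = 0.
So p = -2 or p = 8.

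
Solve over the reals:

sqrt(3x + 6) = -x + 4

Square both sides: 3x + 6 = (-x + 4)^2.
Expand and rearrange: x^2 - 11x + 10 = 0.
Solving gives x = 10 or x = 1.
Check each candidate in the original equation:
  x = 10: sqrt(36) = 6, while -x + 4 = -6 — extraneous.
  x = 1: sqrt(9) = 3, while -x + 4 = 3 — valid.

x = 1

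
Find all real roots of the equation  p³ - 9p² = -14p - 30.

Rearrange: p³ - 9p² + 14p + 30 = 0.
Possible rational roots are divisors of 30. Testing p = 5 gives 0, so (p - 5) is a factor.
Divide: p³ - 9p² + 14p + 30 = (p - 5)(p² - 4p - 6).
Apply the quadratic formula to p² - 4p - 6 = 0: p = (4 ± √40)/2, i.e. p ≈ 5.1623 or p ≈ -1.1623.

p = -1.1623 or p = 5 or p = 5.1623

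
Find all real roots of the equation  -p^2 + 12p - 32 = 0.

Factor: -1(p - 4)(p - 8) = 0.
So p = 4 or p = 8.

p = 4 or p = 8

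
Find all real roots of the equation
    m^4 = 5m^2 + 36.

m = -3 or m = 3

Let u = m^2. The equation becomes u^2 - 5u - 36 = 0.
Factor: (u + 4)(u - 9) = 0, so u = -4 or u = 9.
m^2 = -4 < 0 has no real solution.
m^2 = 9 gives m = +/-3.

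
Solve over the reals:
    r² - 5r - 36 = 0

r = -4 or r = 9

Factor: (r - 9)(r + 4) = 0.
So r = 9 or r = -4.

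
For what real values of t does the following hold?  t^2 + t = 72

t = -9 or t = 8

Bring every term to one side: t^2 + t - 72 = 0.
Factor: (t + 9)(t - 8) = 0.
So t = -9 or t = 8.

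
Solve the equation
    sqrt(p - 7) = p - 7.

p = 7 or p = 8

Square both sides: p - 7 = (p - 7)^2.
Expand and rearrange: p^2 - 15p + 56 = 0.
Solving gives p = 8 or p = 7.
Check each candidate in the original equation:
  p = 8: sqrt(1) = 1, while p - 7 = 1 — valid.
  p = 7: sqrt(0) = 0, while p - 7 = 0 — valid.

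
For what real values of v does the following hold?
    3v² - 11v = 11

v = -0.8177 or v = 4.4843

Rearrange to standard form: 3v² - 11v - 11 = 0.
Discriminant: (-11)² − 4·3·(-11) = 253.
Quadratic formula: v = (11 ± √253) / 6.
So v = 11/6 + √(253)/6 ≈ 4.4843 or v = 11/6 - √(253)/6 ≈ -0.8177.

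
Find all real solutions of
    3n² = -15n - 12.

Bring every term to one side: 3n² + 15n + 12 = 0.
Factor: 3(n + 1)(n + 4) = 0.
So n = -1 or n = -4.

n = -4 or n = -1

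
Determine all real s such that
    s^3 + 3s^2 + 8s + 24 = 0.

s = -3

Possible rational roots are divisors of 24. Testing s = -3 gives 0, so (s + 3) is a factor.
Divide: s^3 + 3s^2 + 8s + 24 = (s + 3)(s^2 + 8).
The quadratic s^2 + 8 has discriminant -32 < 0, so no further real roots.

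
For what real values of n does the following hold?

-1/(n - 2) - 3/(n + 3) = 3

n = -4.0582 or n = 1.7249

Multiply both sides by (n - 2)(n + 3):
-(n + 3) - 3(n - 2) = 3(n - 2)(n + 3).
Expand and collect terms: 3n^2 + 7n - 21 = 0.
By the quadratic formula, n = (-7 +/- sqrt(301)) / 6, so n ~= 1.7249 or n ~= -4.0582.
Neither value makes a denominator zero (n != 2, n != -3), so both are valid.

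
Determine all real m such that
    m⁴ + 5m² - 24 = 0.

Let u = m². The equation becomes u² + 5u - 24 = 0.
Factor: (u - 3)(u + 8) = 0, so u = 3 or u = -8.
m² = 3 gives m = ±√(3) ≈ ±1.7321.
m² = -8 < 0 has no real solution.

m = -1.7321 or m = 1.7321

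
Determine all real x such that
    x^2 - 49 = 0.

x = -7 or x = 7

Factor: (x - 7)(x + 7) = 0.
So x = 7 or x = -7.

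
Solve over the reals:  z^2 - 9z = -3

z = 0.3467 or z = 8.6533

Rearrange to standard form: z^2 - 9z + 3 = 0.
Discriminant: (-9)^2 - 4*1*3 = 69.
Quadratic formula: z = (9 +/- sqrt(69)) / 2.
So z = sqrt(69)/2 + 9/2 ~= 8.6533 or z = 9/2 - sqrt(69)/2 ~= 0.3467.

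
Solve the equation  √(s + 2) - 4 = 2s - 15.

Isolate the radical: √(s + 2) = 2s - 11.
Square both sides: s + 2 = (2s - 11)².
Expand and rearrange: 4s² - 45s + 119 = 0.
Solving gives s = 7 or s = 4.25.
Check each candidate in the original equation:
  s = 7: √(9) = 3, while 2s - 11 = 3 — valid.
  s = 4.25: √(6.25) = 2.5, while 2s - 11 = -2.5 — extraneous.

s = 7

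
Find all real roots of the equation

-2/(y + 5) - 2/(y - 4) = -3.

Multiply both sides by (y + 5)(y - 4):
-2(y - 4) - 2(y + 5) = -3(y + 5)(y - 4).
Expand and collect terms: -3y² + y + 62 = 0.
By the quadratic formula, y = (-1 ± √745) / -6, so y ≈ -4.3824 or y ≈ 4.7158.
Neither value makes a denominator zero (y ≠ -5, y ≠ 4), so both are valid.

y = -4.3824 or y = 4.7158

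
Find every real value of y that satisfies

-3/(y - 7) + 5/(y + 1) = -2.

y = -3.1789 or y = 8.1789

Multiply both sides by (y - 7)(y + 1):
-3(y + 1) + 5(y - 7) = -2(y - 7)(y + 1).
Expand and collect terms: -2y^2 + 10y + 52 = 0.
By the quadratic formula, y = (-10 +/- sqrt(516)) / -4, so y ~= -3.1789 or y ~= 8.1789.
Neither value makes a denominator zero (y != 7, y != -1), so both are valid.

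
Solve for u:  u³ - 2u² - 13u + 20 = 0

Possible rational roots are divisors of 20. Testing u = 4 gives 0, so (u - 4) is a factor.
Divide: u³ - 2u² - 13u + 20 = (u - 4)(u² + 2u - 5).
Apply the quadratic formula to u² + 2u - 5 = 0: u = (-2 ± √24)/2, i.e. u ≈ 1.4495 or u ≈ -3.4495.

u = -3.4495 or u = 1.4495 or u = 4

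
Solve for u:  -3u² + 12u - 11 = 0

Discriminant: (12)² − 4·(-3)·(-11) = 12.
Quadratic formula: u = (-12 ± √12) / (-6).
So u = 2 - √(3)/3 ≈ 1.4226 or u = √(3)/3 + 2 ≈ 2.5774.

u = 1.4226 or u = 2.5774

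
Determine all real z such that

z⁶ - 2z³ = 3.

z = -1 or z = 1.4422

Let u = z³. The equation becomes u² - 2u - 3 = 0.
Factor: (u - 3)(u + 1) = 0, so u = 3 or u = -1.
z³ = 3 gives z = ∛(3) ≈ 1.4422.
z³ = -1 gives z = -1.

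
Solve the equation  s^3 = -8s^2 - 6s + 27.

Rearrange: s^3 + 8s^2 + 6s - 27 = 0.
Possible rational roots are divisors of -27. Testing s = -3 gives 0, so (s + 3) is a factor.
Divide: s^3 + 8s^2 + 6s - 27 = (s + 3)(s^2 + 5s - 9).
Apply the quadratic formula to s^2 + 5s - 9 = 0: s = (-5 +/- sqrt(61))/2, i.e. s ~= 1.4051 or s ~= -6.4051.

s = -6.4051 or s = -3 or s = 1.4051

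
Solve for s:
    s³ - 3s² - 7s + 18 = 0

Possible rational roots are divisors of 18. Testing s = 2 gives 0, so (s - 2) is a factor.
Divide: s³ - 3s² - 7s + 18 = (s - 2)(s² - s - 9).
Apply the quadratic formula to s² - s - 9 = 0: s = (1 ± √37)/2, i.e. s ≈ 3.5414 or s ≈ -2.5414.

s = -2.5414 or s = 2 or s = 3.5414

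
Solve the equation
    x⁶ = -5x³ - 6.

Let u = x³. The equation becomes u² + 5u + 6 = 0.
Factor: (u + 2)(u + 3) = 0, so u = -2 or u = -3.
x³ = -2 gives x = -∛(2) ≈ -1.2599.
x³ = -3 gives x = -∛(3) ≈ -1.4422.

x = -1.4422 or x = -1.2599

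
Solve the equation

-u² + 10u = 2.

Rearrange to standard form: -u² + 10u - 2 = 0.
Discriminant: (10)² − 4·(-1)·(-2) = 92.
Quadratic formula: u = (-10 ± √92) / (-2).
So u = 5 - √(23) ≈ 0.2042 or u = √(23) + 5 ≈ 9.7958.

u = 0.2042 or u = 9.7958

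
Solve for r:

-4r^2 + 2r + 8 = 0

r = -1.1861 or r = 1.6861

Discriminant: (2)^2 - 4*(-4)*8 = 132.
Quadratic formula: r = (-2 +/- sqrt(132)) / (-8).
So r = 1/4 - sqrt(33)/4 ~= -1.1861 or r = 1/4 + sqrt(33)/4 ~= 1.6861.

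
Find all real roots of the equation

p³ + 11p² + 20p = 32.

p = -8 or p = -4 or p = 1

Rearrange: p³ + 11p² + 20p - 32 = 0.
Possible rational roots are divisors of -32. Testing p = -4 gives 0, so (p + 4) is a factor.
Divide: p³ + 11p² + 20p - 32 = (p + 4)(p² + 7p - 8).
Factor the quadratic: p = 1 or p = -8.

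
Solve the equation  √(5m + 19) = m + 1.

Square both sides: 5m + 19 = (m + 1)².
Expand and rearrange: m² - 3m - 18 = 0.
Solving gives m = 6 or m = -3.
Check each candidate in the original equation:
  m = 6: √(49) = 7, while m + 1 = 7 — valid.
  m = -3: √(4) = 2, while m + 1 = -2 — extraneous.

m = 6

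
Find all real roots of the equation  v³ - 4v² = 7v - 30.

Rearrange: v³ - 4v² - 7v + 30 = 0.
Possible rational roots are divisors of 30. Testing v = 3 gives 0, so (v - 3) is a factor.
Divide: v³ - 4v² - 7v + 30 = (v - 3)(v² - v - 10).
Apply the quadratic formula to v² - v - 10 = 0: v = (1 ± √41)/2, i.e. v ≈ 3.7016 or v ≈ -2.7016.

v = -2.7016 or v = 3 or v = 3.7016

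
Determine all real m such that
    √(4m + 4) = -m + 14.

m = 8

Square both sides: 4m + 4 = (-m + 14)².
Expand and rearrange: m² - 32m + 192 = 0.
Solving gives m = 24 or m = 8.
Check each candidate in the original equation:
  m = 24: √(100) = 10, while -m + 14 = -10 — extraneous.
  m = 8: √(36) = 6, while -m + 14 = 6 — valid.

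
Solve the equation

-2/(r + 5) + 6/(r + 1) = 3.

r = -5.4603 or r = 0.7936

Multiply both sides by (r + 5)(r + 1):
-2(r + 1) + 6(r + 5) = 3(r + 5)(r + 1).
Expand and collect terms: 3r^2 + 14r - 13 = 0.
By the quadratic formula, r = (-14 +/- sqrt(352)) / 6, so r ~= 0.7936 or r ~= -5.4603.
Neither value makes a denominator zero (r != -5, r != -1), so both are valid.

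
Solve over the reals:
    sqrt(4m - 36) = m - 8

Square both sides: 4m - 36 = (m - 8)^2.
Expand and rearrange: m^2 - 20m + 100 = 0.
This gives the repeated root m = 10.
Check in the original equation:
  m = 10: sqrt(4) = 2, while m - 8 = 2 — valid.

m = 10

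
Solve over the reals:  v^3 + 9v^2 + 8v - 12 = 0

v = -7.772 or v = -2 or v = 0.772

Possible rational roots are divisors of -12. Testing v = -2 gives 0, so (v + 2) is a factor.
Divide: v^3 + 9v^2 + 8v - 12 = (v + 2)(v^2 + 7v - 6).
Apply the quadratic formula to v^2 + 7v - 6 = 0: v = (-7 +/- sqrt(73))/2, i.e. v ~= 0.772 or v ~= -7.772.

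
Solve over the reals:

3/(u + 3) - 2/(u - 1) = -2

u = -4.2604 or u = 1.7604

Multiply both sides by (u + 3)(u - 1):
3(u - 1) - 2(u + 3) = -2(u + 3)(u - 1).
Expand and collect terms: -2u^2 - 5u + 15 = 0.
By the quadratic formula, u = (5 +/- sqrt(145)) / -4, so u ~= -4.2604 or u ~= 1.7604.
Neither value makes a denominator zero (u != -3, u != 1), so both are valid.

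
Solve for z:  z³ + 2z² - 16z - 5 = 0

Possible rational roots are divisors of -5. Testing z = -5 gives 0, so (z + 5) is a factor.
Divide: z³ + 2z² - 16z - 5 = (z + 5)(z² - 3z - 1).
Apply the quadratic formula to z² - 3z - 1 = 0: z = (3 ± √13)/2, i.e. z ≈ 3.3028 or z ≈ -0.3028.

z = -5 or z = -0.3028 or z = 3.3028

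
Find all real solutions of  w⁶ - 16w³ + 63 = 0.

w = 1.9129 or w = 2.0801

Let u = w³. The equation becomes u² - 16u + 63 = 0.
Factor: (u - 7)(u - 9) = 0, so u = 7 or u = 9.
w³ = 7 gives w = ∛(7) ≈ 1.9129.
w³ = 9 gives w = ∛(9) ≈ 2.0801.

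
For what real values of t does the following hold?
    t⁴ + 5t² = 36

Let u = t². The equation becomes u² + 5u - 36 = 0.
Factor: (u + 9)(u - 4) = 0, so u = -9 or u = 4.
t² = -9 < 0 has no real solution.
t² = 4 gives t = ±2.

t = -2 or t = 2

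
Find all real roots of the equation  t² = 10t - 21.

Bring every term to one side: t² - 10t + 21 = 0.
Factor: (t - 7)(t - 3) = 0.
So t = 7 or t = 3.

t = 3 or t = 7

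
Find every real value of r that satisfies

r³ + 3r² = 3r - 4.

r = -4

Rearrange: r³ + 3r² - 3r + 4 = 0.
Possible rational roots are divisors of 4. Testing r = -4 gives 0, so (r + 4) is a factor.
Divide: r³ + 3r² - 3r + 4 = (r + 4)(r² - r + 1).
The quadratic r² - r + 1 has discriminant -3 < 0, so no further real roots.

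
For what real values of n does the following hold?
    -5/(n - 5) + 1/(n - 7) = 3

n = 3.4774 or n = 7.1893

Multiply both sides by (n - 5)(n - 7):
-5(n - 7) + (n - 5) = 3(n - 5)(n - 7).
Expand and collect terms: 3n^2 - 32n + 75 = 0.
By the quadratic formula, n = (32 +/- sqrt(124)) / 6, so n ~= 7.1893 or n ~= 3.4774.
Neither value makes a denominator zero (n != 5, n != 7), so both are valid.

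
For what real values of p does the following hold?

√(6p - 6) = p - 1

p = 1 or p = 7

Square both sides: 6p - 6 = (p - 1)².
Expand and rearrange: p² - 8p + 7 = 0.
Solving gives p = 7 or p = 1.
Check each candidate in the original equation:
  p = 7: √(36) = 6, while p - 1 = 6 — valid.
  p = 1: √(0) = 0, while p - 1 = 0 — valid.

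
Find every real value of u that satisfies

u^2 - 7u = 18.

Bring every term to one side: u^2 - 7u - 18 = 0.
Factor: (u + 2)(u - 9) = 0.
So u = -2 or u = 9.

u = -2 or u = 9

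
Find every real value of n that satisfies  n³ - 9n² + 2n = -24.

Rearrange: n³ - 9n² + 2n + 24 = 0.
Possible rational roots are divisors of 24. Testing n = 2 gives 0, so (n - 2) is a factor.
Divide: n³ - 9n² + 2n + 24 = (n - 2)(n² - 7n - 12).
Apply the quadratic formula to n² - 7n - 12 = 0: n = (7 ± √97)/2, i.e. n ≈ 8.4244 or n ≈ -1.4244.

n = -1.4244 or n = 2 or n = 8.4244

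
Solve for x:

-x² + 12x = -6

Rearrange to standard form: -x² + 12x + 6 = 0.
Discriminant: (12)² − 4·(-1)·6 = 168.
Quadratic formula: x = (-12 ± √168) / (-2).
So x = 6 - √(42) ≈ -0.4807 or x = 6 + √(42) ≈ 12.4807.

x = -0.4807 or x = 12.4807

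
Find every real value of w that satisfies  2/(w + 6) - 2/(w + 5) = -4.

Multiply both sides by (w + 6)(w + 5):
2(w + 5) - 2(w + 6) = -4(w + 6)(w + 5).
Expand and collect terms: -4w² - 44w - 118 = 0.
By the quadratic formula, w = (44 ± √48) / -8, so w ≈ -6.366 or w ≈ -4.634.
Neither value makes a denominator zero (w ≠ -6, w ≠ -5), so both are valid.

w = -6.366 or w = -4.634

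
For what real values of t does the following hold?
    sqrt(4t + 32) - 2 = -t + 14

t = 8

Isolate the radical: sqrt(4t + 32) = -t + 16.
Square both sides: 4t + 32 = (-t + 16)^2.
Expand and rearrange: t^2 - 36t + 224 = 0.
Solving gives t = 28 or t = 8.
Check each candidate in the original equation:
  t = 28: sqrt(144) = 12, while -t + 16 = -12 — extraneous.
  t = 8: sqrt(64) = 8, while -t + 16 = 8 — valid.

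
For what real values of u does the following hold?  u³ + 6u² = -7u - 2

Rearrange: u³ + 6u² + 7u + 2 = 0.
Possible rational roots are divisors of 2. Testing u = -1 gives 0, so (u + 1) is a factor.
Divide: u³ + 6u² + 7u + 2 = (u + 1)(u² + 5u + 2).
Apply the quadratic formula to u² + 5u + 2 = 0: u = (-5 ± √17)/2, i.e. u ≈ -0.4384 or u ≈ -4.5616.

u = -4.5616 or u = -1 or u = -0.4384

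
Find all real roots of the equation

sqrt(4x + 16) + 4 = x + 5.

x = 5

Isolate the radical: sqrt(4x + 16) = x + 1.
Square both sides: 4x + 16 = (x + 1)^2.
Expand and rearrange: x^2 - 2x - 15 = 0.
Solving gives x = 5 or x = -3.
Check each candidate in the original equation:
  x = 5: sqrt(36) = 6, while x + 1 = 6 — valid.
  x = -3: sqrt(4) = 2, while x + 1 = -2 — extraneous.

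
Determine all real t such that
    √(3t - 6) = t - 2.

t = 2 or t = 5

Square both sides: 3t - 6 = (t - 2)².
Expand and rearrange: t² - 7t + 10 = 0.
Solving gives t = 5 or t = 2.
Check each candidate in the original equation:
  t = 5: √(9) = 3, while t - 2 = 3 — valid.
  t = 2: √(0) = 0, while t - 2 = 0 — valid.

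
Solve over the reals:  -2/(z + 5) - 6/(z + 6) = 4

Multiply both sides by (z + 5)(z + 6):
-2(z + 6) - 6(z + 5) = 4(z + 5)(z + 6).
Expand and collect terms: 4z² + 52z + 162 = 0.
By the quadratic formula, z = (-52 ± √112) / 8, so z ≈ -5.1771 or z ≈ -7.8229.
Neither value makes a denominator zero (z ≠ -5, z ≠ -6), so both are valid.

z = -7.8229 or z = -5.1771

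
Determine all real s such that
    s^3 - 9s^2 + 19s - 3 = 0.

Possible rational roots are divisors of -3. Testing s = 3 gives 0, so (s - 3) is a factor.
Divide: s^3 - 9s^2 + 19s - 3 = (s - 3)(s^2 - 6s + 1).
Apply the quadratic formula to s^2 - 6s + 1 = 0: s = (6 +/- sqrt(32))/2, i.e. s ~= 5.8284 or s ~= 0.1716.

s = 0.1716 or s = 3 or s = 5.8284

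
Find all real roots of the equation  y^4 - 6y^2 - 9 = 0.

y = -2.6912 or y = 2.6912

Let u = y^2. The equation becomes u^2 - 6u - 9 = 0.
By the quadratic formula, u = 3 + 3*sqrt(2) or u = 3 - 3*sqrt(2).
y^2 = 3 + 3*sqrt(2) gives y = +/-sqrt(3 + 3*sqrt(2)) ~= +/-2.6912.
y^2 = 3 - 3*sqrt(2) < 0 has no real solution.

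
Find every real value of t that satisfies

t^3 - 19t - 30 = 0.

t = -3 or t = -2 or t = 5

Possible rational roots are divisors of -30. Testing t = -3 gives 0, so (t + 3) is a factor.
Divide: t^3 - 19t - 30 = (t + 3)(t^2 - 3t - 10).
Factor the quadratic: t = 5 or t = -2.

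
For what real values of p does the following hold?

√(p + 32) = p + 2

p = 4

Square both sides: p + 32 = (p + 2)².
Expand and rearrange: p² + 3p - 28 = 0.
Solving gives p = 4 or p = -7.
Check each candidate in the original equation:
  p = 4: √(36) = 6, while p + 2 = 6 — valid.
  p = -7: √(25) = 5, while p + 2 = -5 — extraneous.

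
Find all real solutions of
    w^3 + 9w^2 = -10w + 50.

Rearrange: w^3 + 9w^2 + 10w - 50 = 0.
Possible rational roots are divisors of -50. Testing w = -5 gives 0, so (w + 5) is a factor.
Divide: w^3 + 9w^2 + 10w - 50 = (w + 5)(w^2 + 4w - 10).
Apply the quadratic formula to w^2 + 4w - 10 = 0: w = (-4 +/- sqrt(56))/2, i.e. w ~= 1.7417 or w ~= -5.7417.

w = -5.7417 or w = -5 or w = 1.7417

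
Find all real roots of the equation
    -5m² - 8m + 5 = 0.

m = -2.0806 or m = 0.4806

Discriminant: (-8)² − 4·(-5)·5 = 164.
Quadratic formula: m = (8 ± √164) / (-10).
So m = -√(41)/5 - 4/5 ≈ -2.0806 or m = -4/5 + √(41)/5 ≈ 0.4806.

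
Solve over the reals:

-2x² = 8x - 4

x = -4.4495 or x = 0.4495

Rearrange to standard form: -2x² - 8x + 4 = 0.
Discriminant: (-8)² − 4·(-2)·4 = 96.
Quadratic formula: x = (8 ± √96) / (-4).
So x = -√(6) - 2 ≈ -4.4495 or x = -2 + √(6) ≈ 0.4495.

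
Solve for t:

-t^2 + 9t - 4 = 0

Discriminant: (9)^2 - 4*(-1)*(-4) = 65.
Quadratic formula: t = (-9 +/- sqrt(65)) / (-2).
So t = 9/2 - sqrt(65)/2 ~= 0.4689 or t = sqrt(65)/2 + 9/2 ~= 8.5311.

t = 0.4689 or t = 8.5311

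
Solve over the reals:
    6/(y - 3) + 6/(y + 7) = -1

Multiply both sides by (y - 3)(y + 7):
6(y + 7) + 6(y - 3) = -(y - 3)(y + 7).
Expand and collect terms: -y² - 16y - 3 = 0.
By the quadratic formula, y = (16 ± √244) / -2, so y ≈ -15.8102 or y ≈ -0.1898.
Neither value makes a denominator zero (y ≠ 3, y ≠ -7), so both are valid.

y = -15.8102 or y = -0.1898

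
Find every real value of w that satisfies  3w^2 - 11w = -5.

Rearrange to standard form: 3w^2 - 11w + 5 = 0.
Discriminant: (-11)^2 - 4*3*5 = 61.
Quadratic formula: w = (11 +/- sqrt(61)) / 6.
So w = sqrt(61)/6 + 11/6 ~= 3.135 or w = 11/6 - sqrt(61)/6 ~= 0.5316.

w = 0.5316 or w = 3.135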